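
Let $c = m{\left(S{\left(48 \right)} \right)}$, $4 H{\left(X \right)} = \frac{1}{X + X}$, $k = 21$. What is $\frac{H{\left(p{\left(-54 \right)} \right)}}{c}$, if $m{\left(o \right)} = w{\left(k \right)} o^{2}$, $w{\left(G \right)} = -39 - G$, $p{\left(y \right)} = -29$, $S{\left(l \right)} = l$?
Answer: $\frac{1}{32071680} \approx 3.118 \cdot 10^{-8}$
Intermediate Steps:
$H{\left(X \right)} = \frac{1}{8 X}$ ($H{\left(X \right)} = \frac{1}{4 \left(X + X\right)} = \frac{1}{4 \cdot 2 X} = \frac{\frac{1}{2} \frac{1}{X}}{4} = \frac{1}{8 X}$)
$m{\left(o \right)} = - 60 o^{2}$ ($m{\left(o \right)} = \left(-39 - 21\right) o^{2} = - 60 o^{2}$)
$c = -138240$ ($c = - 60 \cdot 48^{2} = \left(-60\right) 2304 = -138240$)
$\frac{H{\left(p{\left(-54 \right)} \right)}}{c} = \frac{\frac{1}{8} \frac{1}{-29}}{-138240} = \frac{1}{8} \left(- \frac{1}{29}\right) \left(- \frac{1}{138240}\right) = \left(- \frac{1}{232}\right) \left(- \frac{1}{138240}\right) = \frac{1}{32071680}$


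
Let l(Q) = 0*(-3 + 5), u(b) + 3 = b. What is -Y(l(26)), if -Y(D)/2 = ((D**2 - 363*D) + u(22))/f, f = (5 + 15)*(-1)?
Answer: -19/10 ≈ -1.9000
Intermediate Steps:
u(b) = -3 + b
f = -20 (f = 20*(-1) = -20)
l(Q) = 0 (l(Q) = 0*2 = 0)
Y(D) = 19/10 - 363*D/10 + D**2/10 (Y(D) = -2*((D**2 - 363*D) + (-3 + 22))/(-20) = -2*((D**2 - 363*D) + 19)*(-1)/20 = -2*(19 + D**2 - 363*D)*(-1)/20 = -2*(-19/20 - D**2/20 + 363*D/20) = 19/10 - 363*D/10 + D**2/10)
-Y(l(26)) = -(19/10 - 363/10*0 + (1/10)*0**2) = -(19/10 + 0 + (1/10)*0) = -(19/10 + 0 + 0) = -1*19/10 = -19/10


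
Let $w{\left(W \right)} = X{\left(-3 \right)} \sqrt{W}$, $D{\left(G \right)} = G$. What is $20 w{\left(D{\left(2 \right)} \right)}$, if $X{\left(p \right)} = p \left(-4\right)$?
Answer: $240 \sqrt{2} \approx 339.41$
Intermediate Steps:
$X{\left(p \right)} = - 4 p$
$w{\left(W \right)} = 12 \sqrt{W}$ ($w{\left(W \right)} = \left(-4\right) \left(-3\right) \sqrt{W} = 12 \sqrt{W}$)
$20 w{\left(D{\left(2 \right)} \right)} = 20 \cdot 12 \sqrt{2} = 240 \sqrt{2}$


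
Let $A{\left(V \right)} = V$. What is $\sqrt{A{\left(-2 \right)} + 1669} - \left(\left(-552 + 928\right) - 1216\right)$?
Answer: $840 + \sqrt{1667} \approx 880.83$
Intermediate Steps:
$\sqrt{A{\left(-2 \right)} + 1669} - \left(\left(-552 + 928\right) - 1216\right) = \sqrt{-2 + 1669} - \left(\left(-552 + 928\right) - 1216\right) = \sqrt{1667} - \left(376 - 1216\right) = \sqrt{1667} - -840 = \sqrt{1667} + 840 = 840 + \sqrt{1667}$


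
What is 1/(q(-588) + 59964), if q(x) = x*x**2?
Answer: -1/203237508 ≈ -4.9204e-9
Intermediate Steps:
q(x) = x**3
1/(q(-588) + 59964) = 1/((-588)**3 + 59964) = 1/(-203297472 + 59964) = 1/(-203237508) = -1/203237508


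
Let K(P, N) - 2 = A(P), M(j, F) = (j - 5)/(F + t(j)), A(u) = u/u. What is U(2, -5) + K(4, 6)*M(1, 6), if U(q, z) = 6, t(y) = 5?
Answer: 54/11 ≈ 4.9091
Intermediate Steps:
A(u) = 1
M(j, F) = (-5 + j)/(5 + F) (M(j, F) = (j - 5)/(F + 5) = (-5 + j)/(5 + F))
K(P, N) = 3 (K(P, N) = 2 + 1 = 3)
U(2, -5) + K(4, 6)*M(1, 6) = 6 + 3*((-5 + 1)/(5 + 6)) = 6 + 3*(-4/11) = 6 - 12/11 = 54/11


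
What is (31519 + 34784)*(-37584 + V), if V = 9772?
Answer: -1844019036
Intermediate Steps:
(31519 + 34784)*(-37584 + V) = (31519 + 34784)*(-37584 + 9772) = 66303*(-27812) = -1844019036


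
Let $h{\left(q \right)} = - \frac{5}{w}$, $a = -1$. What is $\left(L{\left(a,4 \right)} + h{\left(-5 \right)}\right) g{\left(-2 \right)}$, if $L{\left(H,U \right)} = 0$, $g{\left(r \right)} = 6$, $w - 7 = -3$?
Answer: $- \frac{15}{2} \approx -7.5$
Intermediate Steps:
$w = 4$ ($w = 7 - 3 = 4$)
$h{\left(q \right)} = - \frac{5}{4}$
$\left(L{\left(a,4 \right)} + h{\left(-5 \right)}\right) g{\left(-2 \right)} = \left(0 - \frac{5}{4}\right) 6 = \left(- \frac{5}{4}\right) 6 = - \frac{15}{2}$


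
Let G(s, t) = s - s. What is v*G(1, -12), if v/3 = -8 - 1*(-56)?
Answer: 0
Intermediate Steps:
G(s, t) = 0
v = 144 (v = 3*(-8 - 1*(-56)) = 3*(-8 + 56) = 3*48 = 144)
v*G(1, -12) = 144*0 = 0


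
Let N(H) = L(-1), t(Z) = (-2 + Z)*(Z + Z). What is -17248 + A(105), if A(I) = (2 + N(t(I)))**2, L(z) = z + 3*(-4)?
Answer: -17127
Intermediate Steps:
L(z) = -12 + z (L(z) = z - 12 = -12 + z)
t(Z) = 2*Z*(-2 + Z) (t(Z) = (-2 + Z)*(2*Z) = 2*Z*(-2 + Z))
N(H) = -13 (N(H) = -12 - 1 = -13)
A(I) = 121 (A(I) = (2 - 13)**2 = (-11)**2 = 121)
-17248 + A(105) = -17248 + 121 = -17127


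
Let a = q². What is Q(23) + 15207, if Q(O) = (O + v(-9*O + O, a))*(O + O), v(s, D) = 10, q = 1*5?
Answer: 16725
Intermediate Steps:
q = 5
a = 25 (a = 5² = 25)
Q(O) = 2*O*(10 + O) (Q(O) = (O + 10)*(O + O) = (10 + O)*(2*O) = 2*O*(10 + O))
Q(23) + 15207 = 2*23*(10 + 23) + 15207 = 2*23*33 + 15207 = 1518 + 15207 = 16725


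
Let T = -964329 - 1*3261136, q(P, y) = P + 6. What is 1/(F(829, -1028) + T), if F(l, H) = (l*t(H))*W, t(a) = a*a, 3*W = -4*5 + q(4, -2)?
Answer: -3/8773415755 ≈ -3.4194e-10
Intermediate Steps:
q(P, y) = 6 + P
W = -10/3 (W = (-4*5 + (6 + 4))/3 = (-20 + 10)/3 = (⅓)*(-10) = -10/3 ≈ -3.3333)
t(a) = a²
F(l, H) = -10*l*H²/3 (F(l, H) = (l*H²)*(-10/3) = -10*l*H²/3)
T = -4225465 (T = -964329 - 3261136 = -4225465)
1/(F(829, -1028) + T) = 1/(-10/3*829*(-1028)² - 4225465) = 1/(-10/3*829*1056784 - 4225465) = 1/(-8760739360/3 - 4225465) = 1/(-8773415755/3) = -3/8773415755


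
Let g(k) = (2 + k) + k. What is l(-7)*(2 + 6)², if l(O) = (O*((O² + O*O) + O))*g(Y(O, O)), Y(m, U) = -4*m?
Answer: -2364544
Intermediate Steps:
g(k) = 2 + 2*k
l(O) = O*(2 - 8*O)*(O + 2*O²) (l(O) = (O*((O² + O*O) + O))*(2 + 2*(-4*O)) = (O*((O² + O²) + O))*(2 - 8*O) = (O*(2*O² + O))*(2 - 8*O) = (O*(O + 2*O²))*(2 - 8*O) = O*(2 - 8*O)*(O + 2*O²))
l(-7)*(2 + 6)² = (2*(-7)²*(1 - 4*(-7))*(1 + 2*(-7)))*(2 + 6)² = (2*49*(1 + 28)*(1 - 14))*8² = (2*49*29*(-13))*64 = -36946*64 = -2364544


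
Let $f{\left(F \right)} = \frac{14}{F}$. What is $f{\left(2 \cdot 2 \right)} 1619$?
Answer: $\frac{11333}{2} \approx 5666.5$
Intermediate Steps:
$f{\left(2 \cdot 2 \right)} 1619 = \frac{14}{2 \cdot 2} \cdot 1619 = \frac{14}{4} \cdot 1619 = 14 \cdot \frac{1}{4} \cdot 1619 = \frac{7}{2} \cdot 1619 = \frac{11333}{2}$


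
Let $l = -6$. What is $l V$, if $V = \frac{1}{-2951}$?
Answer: $\frac{6}{2951} \approx 0.0020332$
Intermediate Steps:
$V = - \frac{1}{2951} \approx -0.00033887$
$l V = \left(-6\right) \left(- \frac{1}{2951}\right) = \frac{6}{2951}$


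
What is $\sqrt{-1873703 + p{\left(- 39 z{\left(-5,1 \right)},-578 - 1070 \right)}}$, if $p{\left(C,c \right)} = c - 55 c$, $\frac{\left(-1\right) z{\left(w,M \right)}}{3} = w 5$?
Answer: $i \sqrt{1784711} \approx 1335.9 i$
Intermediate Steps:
$z{\left(w,M \right)} = - 15 w$ ($z{\left(w,M \right)} = - 3 w 5 = - 3 \cdot 5 w = - 15 w$)
$p{\left(C,c \right)} = - 54 c$
$\sqrt{-1873703 + p{\left(- 39 z{\left(-5,1 \right)},-578 - 1070 \right)}} = \sqrt{-1873703 - 54 \left(-578 - 1070\right)} = \sqrt{-1873703 - -88992} = \sqrt{-1873703 + 88992} = \sqrt{-1784711} = i \sqrt{1784711}$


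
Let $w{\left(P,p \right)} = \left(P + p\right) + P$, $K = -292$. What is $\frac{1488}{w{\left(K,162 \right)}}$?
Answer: $- \frac{744}{211} \approx -3.5261$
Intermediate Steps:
$w{\left(P,p \right)} = p + 2 P$
$\frac{1488}{w{\left(K,162 \right)}} = \frac{1488}{162 + 2 \left(-292\right)} = \frac{1488}{162 - 584} = \frac{1488}{-422} = 1488 \left(- \frac{1}{422}\right) = - \frac{744}{211}$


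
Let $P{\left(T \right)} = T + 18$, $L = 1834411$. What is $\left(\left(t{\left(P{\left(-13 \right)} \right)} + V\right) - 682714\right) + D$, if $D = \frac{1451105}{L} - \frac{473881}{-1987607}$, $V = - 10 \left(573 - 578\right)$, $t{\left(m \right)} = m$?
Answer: $- \frac{2489031133101549517}{3646088144477} \approx -6.8266 \cdot 10^{5}$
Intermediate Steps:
$P{\left(T \right)} = 18 + T$
$V = 50$ ($V = \left(-10\right) \left(-5\right) = 50$)
$D = \frac{3753518974826}{3646088144477}$ ($D = \frac{1451105}{1834411} - \frac{473881}{-1987607} = 1451105 \cdot \frac{1}{1834411} - - \frac{473881}{1987607} = \frac{1451105}{1834411} + \frac{473881}{1987607} = \frac{3753518974826}{3646088144477} \approx 1.0295$)
$\left(\left(t{\left(P{\left(-13 \right)} \right)} + V\right) - 682714\right) + D = \left(\left(\left(18 - 13\right) + 50\right) - 682714\right) + \frac{3753518974826}{3646088144477} = \left(\left(5 + 50\right) - 682714\right) + \frac{3753518974826}{3646088144477} = \left(55 - 682714\right) + \frac{3753518974826}{3646088144477} = -682659 + \frac{3753518974826}{3646088144477} = - \frac{2489031133101549517}{3646088144477}$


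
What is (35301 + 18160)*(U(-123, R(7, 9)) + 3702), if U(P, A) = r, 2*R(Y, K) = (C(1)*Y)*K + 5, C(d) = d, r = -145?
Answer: 190160777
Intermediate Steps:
R(Y, K) = 5/2 + K*Y/2 (R(Y, K) = ((1*Y)*K + 5)/2 = (Y*K + 5)/2 = (K*Y + 5)/2 = (5 + K*Y)/2 = 5/2 + K*Y/2)
U(P, A) = -145
(35301 + 18160)*(U(-123, R(7, 9)) + 3702) = (35301 + 18160)*(-145 + 3702) = 53461*3557 = 190160777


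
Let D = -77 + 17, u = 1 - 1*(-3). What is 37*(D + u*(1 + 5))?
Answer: -1332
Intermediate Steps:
u = 4 (u = 1 + 3 = 4)
D = -60
37*(D + u*(1 + 5)) = 37*(-60 + 4*(1 + 5)) = 37*(-60 + 4*6) = 37*(-60 + 24) = 37*(-36) = -1332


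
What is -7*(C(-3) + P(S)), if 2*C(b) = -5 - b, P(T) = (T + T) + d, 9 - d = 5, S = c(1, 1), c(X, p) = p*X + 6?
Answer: -119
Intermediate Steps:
c(X, p) = 6 + X*p (c(X, p) = X*p + 6 = 6 + X*p)
S = 7 (S = 6 + 1*1 = 6 + 1 = 7)
d = 4 (d = 9 - 1*5 = 9 - 5 = 4)
P(T) = 4 + 2*T (P(T) = (T + T) + 4 = 2*T + 4 = 4 + 2*T)
C(b) = -5/2 - b/2 (C(b) = (-5 - b)/2 = -5/2 - b/2)
-7*(C(-3) + P(S)) = -7*((-5/2 - ½*(-3)) + (4 + 2*7)) = -7*((-5/2 + 3/2) + (4 + 14)) = -7*(-1 + 18) = -7*17 = -119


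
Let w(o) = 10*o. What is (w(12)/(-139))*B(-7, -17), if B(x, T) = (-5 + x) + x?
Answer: 2280/139 ≈ 16.403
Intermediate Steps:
B(x, T) = -5 + 2*x
(w(12)/(-139))*B(-7, -17) = ((10*12)/(-139))*(-5 + 2*(-7)) = (120*(-1/139))*(-5 - 14) = -120/139*(-19) = 2280/139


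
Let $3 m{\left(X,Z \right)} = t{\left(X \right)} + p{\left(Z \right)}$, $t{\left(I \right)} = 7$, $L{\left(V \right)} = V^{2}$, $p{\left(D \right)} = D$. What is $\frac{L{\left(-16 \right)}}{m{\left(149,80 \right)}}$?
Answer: $\frac{256}{29} \approx 8.8276$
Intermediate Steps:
$m{\left(X,Z \right)} = \frac{7}{3} + \frac{Z}{3}$ ($m{\left(X,Z \right)} = \frac{7 + Z}{3} = \frac{7}{3} + \frac{Z}{3}$)
$\frac{L{\left(-16 \right)}}{m{\left(149,80 \right)}} = \frac{\left(-16\right)^{2}}{\frac{7}{3} + \frac{1}{3} \cdot 80} = \frac{256}{\frac{7}{3} + \frac{80}{3}} = \frac{256}{29}$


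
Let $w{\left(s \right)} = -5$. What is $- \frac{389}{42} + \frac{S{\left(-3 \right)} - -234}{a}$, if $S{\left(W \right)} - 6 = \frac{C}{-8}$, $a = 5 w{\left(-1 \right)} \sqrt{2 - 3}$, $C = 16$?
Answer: $- \frac{389}{42} + \frac{238 i}{25} \approx -9.2619 + 9.52 i$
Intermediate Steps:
$a = - 25 i$ ($a = 5 \left(-5\right) \sqrt{2 - 3} = - 25 \sqrt{-1} = - 25 i \approx - 25.0 i$)
$S{\left(W \right)} = 4$ ($S{\left(W \right)} = 6 + \frac{16}{-8} = 6 + 16 \left(- \frac{1}{8}\right) = 6 - 2 = 4$)
$- \frac{389}{42} + \frac{S{\left(-3 \right)} - -234}{a} = - \frac{389}{42} + \frac{4 - -234}{\left(-25\right) i} = \left(-389\right) \frac{1}{42} + \left(4 + 234\right) \frac{i}{25} = - \frac{389}{42} + 238 \frac{i}{25} = - \frac{389}{42} + \frac{238 i}{25}$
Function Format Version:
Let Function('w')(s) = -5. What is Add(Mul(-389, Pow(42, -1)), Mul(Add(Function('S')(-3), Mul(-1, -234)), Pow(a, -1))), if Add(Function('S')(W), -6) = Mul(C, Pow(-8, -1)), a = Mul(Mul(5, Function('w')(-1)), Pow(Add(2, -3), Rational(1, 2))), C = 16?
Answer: Add(Rational(-389, 42), Mul(Rational(238, 25), I)) ≈ Add(-9.2619, Mul(9.5200, I))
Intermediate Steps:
a = Mul(-25, I) (a = Mul(Mul(5, -5), Pow(Add(2, -3), Rational(1, 2))) = Mul(-25, Pow(-1, Rational(1, 2))) = Mul(-25, I) ≈ Mul(-25.000, I))
Function('S')(W) = 4 (Function('S')(W) = Add(6, Mul(16, Pow(-8, -1))) = Add(6, Mul(16, Rational(-1, 8))) = Add(6, -2) = 4)
Add(Mul(-389, Pow(42, -1)), Mul(Add(Function('S')(-3), Mul(-1, -234)), Pow(a, -1))) = Add(Mul(-389, Pow(42, -1)), Mul(Add(4, Mul(-1, -234)), Pow(Mul(-25, I), -1))) = Add(Mul(-389, Rational(1, 42)), Mul(Add(4, 234), Mul(Rational(1, 25), I))) = Add(Rational(-389, 42), Mul(238, Mul(Rational(1, 25), I))) = Add(Rational(-389, 42), Mul(Rational(238, 25), I))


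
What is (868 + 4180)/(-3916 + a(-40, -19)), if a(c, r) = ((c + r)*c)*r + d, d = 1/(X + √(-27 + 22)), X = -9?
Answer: -4233278040/40887113141 + 5048*I*√5/204435565705 ≈ -0.10354 + 5.5214e-8*I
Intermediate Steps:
d = 1/(-9 + I*√5) (d = 1/(-9 + √(-27 + 22)) = 1/(-9 + √(-5)) = 1/(-9 + I*√5) ≈ -0.10465 - 0.026001*I)
a(c, r) = -9/86 - I*√5/86 + c*r*(c + r) (a(c, r) = ((c + r)*c)*r + (-9/86 - I*√5/86) = (c*(c + r))*r + (-9/86 - I*√5/86) = c*r*(c + r) + (-9/86 - I*√5/86) = -9/86 - I*√5/86 + c*r*(c + r))
(868 + 4180)/(-3916 + a(-40, -19)) = (868 + 4180)/(-3916 + (-9/86 - 40*(-19)² - 19*(-40)² - I*√5/86)) = 5048/(-3916 + (-9/86 - 40*361 - 19*1600 - I*√5/86)) = 5048/(-3916 + (-9/86 - 14440 - 30400 - I*√5/86)) = 5048/(-3916 + (-3856249/86 - I*√5/86)) = 5048/(-4193025/86 - I*√5/86)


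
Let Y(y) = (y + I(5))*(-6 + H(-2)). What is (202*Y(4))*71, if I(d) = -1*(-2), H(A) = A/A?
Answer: -430260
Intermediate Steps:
H(A) = 1
I(d) = 2
Y(y) = -10 - 5*y (Y(y) = (y + 2)*(-6 + 1) = (2 + y)*(-5) = -10 - 5*y)
(202*Y(4))*71 = (202*(-10 - 5*4))*71 = (202*(-10 - 20))*71 = (202*(-30))*71 = -6060*71 = -430260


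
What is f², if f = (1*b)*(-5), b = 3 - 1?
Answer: 100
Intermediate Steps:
b = 2
f = -10 (f = (1*2)*(-5) = 2*(-5) = -10)
f² = (-10)² = 100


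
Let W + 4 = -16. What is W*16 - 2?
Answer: -322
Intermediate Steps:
W = -20 (W = -4 - 16 = -20)
W*16 - 2 = -20*16 - 2 = -320 - 2 = -322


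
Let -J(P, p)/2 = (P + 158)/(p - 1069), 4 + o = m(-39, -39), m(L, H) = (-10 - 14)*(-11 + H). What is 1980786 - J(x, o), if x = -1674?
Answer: 251556790/127 ≈ 1.9808e+6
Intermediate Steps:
m(L, H) = 264 - 24*H (m(L, H) = -24*(-11 + H) = 264 - 24*H)
o = 1196 (o = -4 + (264 - 24*(-39)) = -4 + (264 + 936) = -4 + 1200 = 1196)
J(P, p) = -2*(158 + P)/(-1069 + p) (J(P, p) = -2*(P + 158)/(p - 1069) = -2*(158 + P)/(-1069 + p))
1980786 - J(x, o) = 1980786 - 2*(-158 - 1*(-1674))/(-1069 + 1196) = 1980786 - 2*(-158 + 1674)/127 = 1980786 - 2*1516/127 = 1980786 - 1*3032/127 = 1980786 - 3032/127 = 251556790/127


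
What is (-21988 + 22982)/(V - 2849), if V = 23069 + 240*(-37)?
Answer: 71/810 ≈ 0.087654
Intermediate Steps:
V = 14189 (V = 23069 - 8880 = 14189)
(-21988 + 22982)/(V - 2849) = (-21988 + 22982)/(14189 - 2849) = 994/11340 = 994*(1/11340) = 71/810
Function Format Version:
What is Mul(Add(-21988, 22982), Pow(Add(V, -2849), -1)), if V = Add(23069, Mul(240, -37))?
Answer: Rational(71, 810) ≈ 0.087654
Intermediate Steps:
V = 14189 (V = Add(23069, -8880) = 14189)
Mul(Add(-21988, 22982), Pow(Add(V, -2849), -1)) = Mul(Add(-21988, 22982), Pow(Add(14189, -2849), -1)) = Mul(994, Pow(11340, -1)) = Mul(994, Rational(1, 11340)) = Rational(71, 810)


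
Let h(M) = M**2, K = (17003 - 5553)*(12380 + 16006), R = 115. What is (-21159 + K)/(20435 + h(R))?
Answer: 36110949/3740 ≈ 9655.3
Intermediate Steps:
K = 325019700 (K = 11450*28386 = 325019700)
(-21159 + K)/(20435 + h(R)) = (-21159 + 325019700)/(20435 + 115**2) = 324998541/(20435 + 13225) = 324998541/33660 = 324998541*(1/33660) = 36110949/3740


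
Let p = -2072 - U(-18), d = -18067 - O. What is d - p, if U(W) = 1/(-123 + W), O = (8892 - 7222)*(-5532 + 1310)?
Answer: 991899044/141 ≈ 7.0347e+6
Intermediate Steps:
O = -7050740 (O = 1670*(-4222) = -7050740)
d = 7032673 (d = -18067 - 1*(-7050740) = -18067 + 7050740 = 7032673)
p = -292151/141 (p = -2072 - 1/(-123 - 18) = -2072 - 1/(-141) = -2072 - 1*(-1/141) = -2072 + 1/141 = -292151/141 ≈ -2072.0)
d - p = 7032673 - 1*(-292151/141) = 7032673 + 292151/141 = 991899044/141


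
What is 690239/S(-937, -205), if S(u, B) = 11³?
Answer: 62749/121 ≈ 518.59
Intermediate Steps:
S(u, B) = 1331
690239/S(-937, -205) = 690239/1331 = 690239*(1/1331) = 62749/121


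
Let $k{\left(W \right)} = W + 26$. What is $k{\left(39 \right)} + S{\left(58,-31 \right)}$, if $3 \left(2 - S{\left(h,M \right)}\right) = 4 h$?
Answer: $- \frac{31}{3} \approx -10.333$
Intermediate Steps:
$k{\left(W \right)} = 26 + W$
$S{\left(h,M \right)} = 2 - \frac{4 h}{3}$
$k{\left(39 \right)} + S{\left(58,-31 \right)} = \left(26 + 39\right) + \left(2 - \frac{232}{3}\right) = 65 + \left(2 - \frac{232}{3}\right) = 65 - \frac{226}{3} = - \frac{31}{3}$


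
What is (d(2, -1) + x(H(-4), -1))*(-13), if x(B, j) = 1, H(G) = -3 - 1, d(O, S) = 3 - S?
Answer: -65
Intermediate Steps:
H(G) = -4
(d(2, -1) + x(H(-4), -1))*(-13) = ((3 - 1*(-1)) + 1)*(-13) = ((3 + 1) + 1)*(-13) = (4 + 1)*(-13) = 5*(-13) = -65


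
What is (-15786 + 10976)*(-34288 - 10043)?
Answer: 213232110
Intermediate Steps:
(-15786 + 10976)*(-34288 - 10043) = -4810*(-44331) = 213232110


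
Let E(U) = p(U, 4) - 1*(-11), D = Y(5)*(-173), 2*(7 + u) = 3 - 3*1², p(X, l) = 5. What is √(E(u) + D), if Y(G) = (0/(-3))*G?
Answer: 4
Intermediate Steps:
Y(G) = 0 (Y(G) = (0*(-⅓))*G = 0*G = 0)
u = -7 (u = -7 + (3 - 3*1²)/2 = -7 + (3 - 3*1)/2 = -7 + (3 - 3)/2 = -7 + (½)*0 = -7 + 0 = -7)
D = 0 (D = 0*(-173) = 0)
E(U) = 16 (E(U) = 5 - 1*(-11) = 5 + 11 = 16)
√(E(u) + D) = √(16 + 0) = √16 = 4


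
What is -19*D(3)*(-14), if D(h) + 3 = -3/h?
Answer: -1064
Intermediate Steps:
D(h) = -3 - 3/h
-19*D(3)*(-14) = -19*(-3 - 3/3)*(-14) = -19*(-3 - 3*1/3)*(-14) = -19*(-3 - 1)*(-14) = -19*(-4)*(-14) = 76*(-14) = -1064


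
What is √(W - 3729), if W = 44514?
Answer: √40785 ≈ 201.95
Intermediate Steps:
√(W - 3729) = √(44514 - 3729) = √40785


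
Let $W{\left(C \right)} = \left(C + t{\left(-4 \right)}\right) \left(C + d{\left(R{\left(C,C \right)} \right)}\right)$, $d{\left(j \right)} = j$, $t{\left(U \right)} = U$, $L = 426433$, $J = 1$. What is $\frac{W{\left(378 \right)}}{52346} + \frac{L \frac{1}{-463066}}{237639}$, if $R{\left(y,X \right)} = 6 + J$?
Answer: $\frac{1131785941541603}{411449061449586} \approx 2.7507$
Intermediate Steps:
$R{\left(y,X \right)} = 7$ ($R{\left(y,X \right)} = 6 + 1 = 7$)
$W{\left(C \right)} = \left(-4 + C\right) \left(7 + C\right)$ ($W{\left(C \right)} = \left(C - 4\right) \left(C + 7\right) = \left(-4 + C\right) \left(7 + C\right)$)
$\frac{W{\left(378 \right)}}{52346} + \frac{L \frac{1}{-463066}}{237639} = \frac{-28 + 378^{2} + 3 \cdot 378}{52346} + \frac{426433 \frac{1}{-463066}}{237639} = \left(-28 + 142884 + 1134\right) \frac{1}{52346} + 426433 \left(- \frac{1}{463066}\right) \frac{1}{237639} = 143990 \cdot \frac{1}{52346} - \frac{426433}{110042541174} = \frac{10285}{3739} - \frac{426433}{110042541174} = \frac{1131785941541603}{411449061449586}$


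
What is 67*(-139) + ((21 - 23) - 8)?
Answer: -9323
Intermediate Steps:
67*(-139) + ((21 - 23) - 8) = -9313 + (-2 - 8) = -9313 - 10 = -9323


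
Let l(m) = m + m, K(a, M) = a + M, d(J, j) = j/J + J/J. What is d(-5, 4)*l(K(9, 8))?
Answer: 34/5 ≈ 6.8000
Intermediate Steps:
d(J, j) = 1 + j/J (d(J, j) = j/J + 1 = 1 + j/J)
K(a, M) = M + a
l(m) = 2*m
d(-5, 4)*l(K(9, 8)) = ((-5 + 4)/(-5))*(2*(8 + 9)) = (-⅕*(-1))*(2*17) = (⅕)*34 = 34/5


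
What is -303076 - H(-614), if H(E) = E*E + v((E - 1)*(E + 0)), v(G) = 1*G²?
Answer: -142589992172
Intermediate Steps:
v(G) = G²
H(E) = E² + E²*(-1 + E)² (H(E) = E*E + ((E - 1)*(E + 0))² = E² + ((-1 + E)*E)² = E² + (E*(-1 + E))² = E² + E²*(-1 + E)²)
-303076 - H(-614) = -303076 - (-614)²*(1 + (-1 - 614)²) = -303076 - 376996*(1 + (-615)²) = -303076 - 376996*(1 + 378225) = -303076 - 376996*378226 = -303076 - 1*142589689096 = -303076 - 142589689096 = -142589992172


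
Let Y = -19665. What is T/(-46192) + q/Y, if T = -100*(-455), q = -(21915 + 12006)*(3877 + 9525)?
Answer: 583289315249/25232380 ≈ 23117.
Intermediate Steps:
q = -454609242 (q = -33921*13402 = -1*454609242 = -454609242)
T = 45500
T/(-46192) + q/Y = 45500/(-46192) - 454609242/(-19665) = 45500*(-1/46192) - 454609242*(-1/19665) = -11375/11548 + 50512138/2185 = 583289315249/25232380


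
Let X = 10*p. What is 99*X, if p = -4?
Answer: -3960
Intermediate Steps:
X = -40 (X = 10*(-4) = -40)
99*X = 99*(-40) = -3960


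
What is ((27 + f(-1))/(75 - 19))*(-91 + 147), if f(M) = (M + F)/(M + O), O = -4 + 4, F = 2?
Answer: 26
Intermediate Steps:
O = 0
f(M) = (2 + M)/M (f(M) = (M + 2)/(M + 0) = (2 + M)/M)
((27 + f(-1))/(75 - 19))*(-91 + 147) = ((27 + (2 - 1)/(-1))/(75 - 19))*(-91 + 147) = ((27 - 1*1)/56)*56 = ((27 - 1)*(1/56))*56 = (26*(1/56))*56 = (13/28)*56 = 26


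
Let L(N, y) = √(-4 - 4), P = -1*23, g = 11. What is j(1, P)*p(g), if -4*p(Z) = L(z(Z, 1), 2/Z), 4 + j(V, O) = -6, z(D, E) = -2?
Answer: 5*I*√2 ≈ 7.0711*I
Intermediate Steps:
P = -23
j(V, O) = -10 (j(V, O) = -4 - 6 = -10)
L(N, y) = 2*I*√2 (L(N, y) = √(-8) = 2*I*√2)
p(Z) = -I*√2/2
j(1, P)*p(g) = -(-5)*I*√2 = 5*I*√2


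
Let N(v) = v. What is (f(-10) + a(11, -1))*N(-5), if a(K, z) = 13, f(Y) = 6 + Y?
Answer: -45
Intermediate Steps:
(f(-10) + a(11, -1))*N(-5) = ((6 - 10) + 13)*(-5) = (-4 + 13)*(-5) = 9*(-5) = -45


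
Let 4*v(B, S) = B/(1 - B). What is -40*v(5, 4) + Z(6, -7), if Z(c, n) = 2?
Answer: 29/2 ≈ 14.500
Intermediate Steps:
v(B, S) = B/(4*(1 - B)) (v(B, S) = (B/(1 - B))/4 = B/(4*(1 - B)))
-40*v(5, 4) + Z(6, -7) = -(-40)*5/(-4 + 4*5) + 2 = -(-40)*5/(-4 + 20) + 2 = -(-40)*5/16 + 2 = -40*(-5/16) + 2 = 25/2 + 2 = 29/2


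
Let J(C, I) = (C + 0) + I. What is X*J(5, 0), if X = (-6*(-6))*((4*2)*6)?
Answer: 8640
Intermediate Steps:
J(C, I) = C + I
X = 1728 (X = 36*(8*6) = 36*48 = 1728)
X*J(5, 0) = 1728*(5 + 0) = 1728*5 = 8640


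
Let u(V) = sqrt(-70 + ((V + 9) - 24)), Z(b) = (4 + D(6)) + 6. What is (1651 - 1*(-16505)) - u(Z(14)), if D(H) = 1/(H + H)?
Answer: 18156 - I*sqrt(2697)/6 ≈ 18156.0 - 8.6554*I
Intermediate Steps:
D(H) = 1/(2*H)
Z(b) = 121/12 (Z(b) = (4 + (1/2)/6) + 6 = (4 + (1/2)*(1/6)) + 6 = (4 + 1/12) + 6 = 49/12 + 6 = 121/12)
u(V) = sqrt(-85 + V) (u(V) = sqrt(-70 + ((9 + V) - 24)) = sqrt(-70 + (-15 + V)) = sqrt(-85 + V))
(1651 - 1*(-16505)) - u(Z(14)) = (1651 - 1*(-16505)) - sqrt(-85 + 121/12) = (1651 + 16505) - sqrt(-899/12) = 18156 - I*sqrt(2697)/6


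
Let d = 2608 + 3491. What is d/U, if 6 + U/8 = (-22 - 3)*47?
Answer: -6099/9448 ≈ -0.64553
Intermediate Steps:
U = -9448 (U = -48 + 8*((-22 - 3)*47) = -48 + 8*(-25*47) = -48 + 8*(-1175) = -48 - 9400 = -9448)
d = 6099
d/U = 6099/(-9448) = 6099*(-1/9448) = -6099/9448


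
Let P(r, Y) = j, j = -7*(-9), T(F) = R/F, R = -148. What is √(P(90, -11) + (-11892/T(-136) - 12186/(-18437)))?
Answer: I*√5055668931733383/682169 ≈ 104.23*I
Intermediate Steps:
T(F) = -148/F
j = 63
P(r, Y) = 63
√(P(90, -11) + (-11892/T(-136) - 12186/(-18437))) = √(63 + (-11892/((-148/(-136))) - 12186/(-18437))) = √(63 + (-11892/((-148*(-1/136))) - 12186*(-1/18437))) = √(63 + (-11892/37/34 + 12186/18437)) = √(63 + (-11892*34/37 + 12186/18437)) = √(63 + (-404328/37 + 12186/18437)) = √(63 - 7454144454/682169) = √(-7411167807/682169) = I*√5055668931733383/682169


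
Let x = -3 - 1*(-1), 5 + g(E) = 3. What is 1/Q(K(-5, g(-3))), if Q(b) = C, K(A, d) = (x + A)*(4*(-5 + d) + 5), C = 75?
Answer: 1/75 ≈ 0.013333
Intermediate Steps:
g(E) = -2 (g(E) = -5 + 3 = -2)
x = -2 (x = -3 + 1 = -2)
K(A, d) = (-15 + 4*d)*(-2 + A) (K(A, d) = (-2 + A)*(4*(-5 + d) + 5) = (-2 + A)*((-20 + 4*d) + 5) = (-2 + A)*(-15 + 4*d) = (-15 + 4*d)*(-2 + A))
Q(b) = 75
1/Q(K(-5, g(-3))) = 1/75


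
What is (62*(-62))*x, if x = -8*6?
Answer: 184512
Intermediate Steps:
x = -48
(62*(-62))*x = (62*(-62))*(-48) = -3844*(-48) = 184512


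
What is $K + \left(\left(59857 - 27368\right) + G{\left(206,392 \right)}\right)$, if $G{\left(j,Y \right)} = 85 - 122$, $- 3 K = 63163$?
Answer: $\frac{34193}{3} \approx 11398.0$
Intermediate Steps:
$K = - \frac{63163}{3}$ ($K = \left(- \frac{1}{3}\right) 63163 = - \frac{63163}{3} \approx -21054.0$)
$G{\left(j,Y \right)} = -37$ ($G{\left(j,Y \right)} = 85 - 122 = -37$)
$K + \left(\left(59857 - 27368\right) + G{\left(206,392 \right)}\right) = - \frac{63163}{3} + \left(\left(59857 - 27368\right) - 37\right) = - \frac{63163}{3} + \left(32489 - 37\right) = - \frac{63163}{3} + 32452 = \frac{34193}{3}$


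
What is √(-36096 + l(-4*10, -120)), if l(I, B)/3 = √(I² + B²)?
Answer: 2*√(-9024 + 30*√10) ≈ 188.99*I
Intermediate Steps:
l(I, B) = 3*√(B² + I²) (l(I, B) = 3*√(I² + B²) = 3*√(B² + I²))
√(-36096 + l(-4*10, -120)) = √(-36096 + 3*√((-120)² + (-4*10)²)) = √(-36096 + 3*√(14400 + (-40)²)) = √(-36096 + 3*√(14400 + 1600)) = √(-36096 + 3*√16000) = √(-36096 + 3*(40*√10)) = √(-36096 + 120*√10)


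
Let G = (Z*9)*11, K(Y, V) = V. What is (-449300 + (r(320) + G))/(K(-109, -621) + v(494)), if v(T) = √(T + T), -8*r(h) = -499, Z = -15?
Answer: 2239190001/3077224 + 3605781*√247/1538612 ≈ 764.50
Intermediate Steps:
r(h) = 499/8 (r(h) = -⅛*(-499) = 499/8)
v(T) = √2*√T (v(T) = √(2*T) = √2*√T)
G = -1485 (G = -15*9*11 = -135*11 = -1485)
(-449300 + (r(320) + G))/(K(-109, -621) + v(494)) = (-449300 + (499/8 - 1485))/(-621 + √2*√494) = (-449300 - 11381/8)/(-621 + 2*√247) = -3605781/(8*(-621 + 2*√247))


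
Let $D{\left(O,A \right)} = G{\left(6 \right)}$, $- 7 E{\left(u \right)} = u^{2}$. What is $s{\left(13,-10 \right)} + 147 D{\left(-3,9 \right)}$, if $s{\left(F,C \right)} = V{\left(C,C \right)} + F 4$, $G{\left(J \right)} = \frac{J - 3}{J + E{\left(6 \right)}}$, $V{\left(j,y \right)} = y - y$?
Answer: $\frac{1133}{2} \approx 566.5$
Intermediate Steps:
$V{\left(j,y \right)} = 0$
$E{\left(u \right)} = - \frac{u^{2}}{7}$
$G{\left(J \right)} = \frac{-3 + J}{- \frac{36}{7} + J}$ ($G{\left(J \right)} = \frac{J - 3}{J - \frac{6^{2}}{7}} = \frac{-3 + J}{J - \frac{36}{7}} = \frac{-3 + J}{- \frac{36}{7} + J}$)
$D{\left(O,A \right)} = \frac{7}{2}$ ($D{\left(O,A \right)} = \frac{7 \left(-3 + 6\right)}{-36 + 7 \cdot 6} = 7 \frac{1}{-36 + 42} \cdot 3 = 7 \cdot \frac{1}{6} \cdot 3 = \frac{7}{2}$)
$s{\left(F,C \right)} = 4 F$ ($s{\left(F,C \right)} = 0 + F 4 = 0 + 4 F = 4 F$)
$s{\left(13,-10 \right)} + 147 D{\left(-3,9 \right)} = 4 \cdot 13 + 147 \cdot \frac{7}{2} = 52 + \frac{1029}{2} = \frac{1133}{2}$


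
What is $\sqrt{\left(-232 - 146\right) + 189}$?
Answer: $3 i \sqrt{21} \approx 13.748 i$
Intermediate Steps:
$\sqrt{\left(-232 - 146\right) + 189} = \sqrt{-378 + 189} = \sqrt{-189} = 3 i \sqrt{21}$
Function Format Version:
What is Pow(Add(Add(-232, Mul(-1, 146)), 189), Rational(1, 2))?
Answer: Mul(3, I, Pow(21, Rational(1, 2))) ≈ Mul(13.748, I)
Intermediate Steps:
Pow(Add(Add(-232, Mul(-1, 146)), 189), Rational(1, 2)) = Pow(Add(Add(-232, -146), 189), Rational(1, 2)) = Pow(Add(-378, 189), Rational(1, 2)) = Pow(-189, Rational(1, 2)) = Mul(3, I, Pow(21, Rational(1, 2)))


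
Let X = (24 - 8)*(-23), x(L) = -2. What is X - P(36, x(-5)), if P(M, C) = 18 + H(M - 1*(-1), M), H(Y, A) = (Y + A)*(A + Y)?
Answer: -5715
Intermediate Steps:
H(Y, A) = (A + Y)² (H(Y, A) = (A + Y)*(A + Y) = (A + Y)²)
X = -368 (X = 16*(-23) = -368)
P(M, C) = 18 + (1 + 2*M)² (P(M, C) = 18 + (M + (M - 1*(-1)))² = 18 + (M + (M + 1))² = 18 + (M + (1 + M))² = 18 + (1 + 2*M)²)
X - P(36, x(-5)) = -368 - (18 + (1 + 2*36)²) = -368 - (18 + (1 + 72)²) = -368 - (18 + 73²) = -368 - (18 + 5329) = -368 - 1*5347 = -368 - 5347 = -5715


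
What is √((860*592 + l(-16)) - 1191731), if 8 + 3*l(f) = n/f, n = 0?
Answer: I*√6143523/3 ≈ 826.2*I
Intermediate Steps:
l(f) = -8/3 (l(f) = -8/3 + (0/f)/3 = -8/3 + (⅓)*0 = -8/3 + 0 = -8/3)
√((860*592 + l(-16)) - 1191731) = √((860*592 - 8/3) - 1191731) = √((509120 - 8/3) - 1191731) = √(1527352/3 - 1191731) = √(-2047841/3) = I*√6143523/3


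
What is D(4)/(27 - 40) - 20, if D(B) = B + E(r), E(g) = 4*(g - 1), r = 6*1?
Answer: -284/13 ≈ -21.846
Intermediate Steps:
r = 6
E(g) = -4 + 4*g (E(g) = 4*(-1 + g) = -4 + 4*g)
D(B) = 20 + B (D(B) = B + (-4 + 4*6) = B + (-4 + 24) = B + 20 = 20 + B)
D(4)/(27 - 40) - 20 = (20 + 4)/(27 - 40) - 20 = 24/(-13) - 20 = 24*(-1/13) - 20 = -24/13 - 20 = -284/13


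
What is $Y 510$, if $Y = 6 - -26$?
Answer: $16320$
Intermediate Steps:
$Y = 32$ ($Y = 6 + 26 = 32$)
$Y 510 = 32 \cdot 510 = 16320$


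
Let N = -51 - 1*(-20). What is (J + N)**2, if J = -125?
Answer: 24336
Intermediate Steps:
N = -31 (N = -51 + 20 = -31)
(J + N)**2 = (-125 - 31)**2 = (-156)**2 = 24336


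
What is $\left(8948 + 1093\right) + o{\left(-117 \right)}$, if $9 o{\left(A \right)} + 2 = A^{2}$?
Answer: $\frac{104056}{9} \approx 11562.0$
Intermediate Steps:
$o{\left(A \right)} = - \frac{2}{9} + \frac{A^{2}}{9}$
$\left(8948 + 1093\right) + o{\left(-117 \right)} = \left(8948 + 1093\right) - \left(\frac{2}{9} - \frac{\left(-117\right)^{2}}{9}\right) = 10041 + \left(- \frac{2}{9} + \frac{1}{9} \cdot 13689\right) = 10041 + \left(- \frac{2}{9} + 1521\right) = 10041 + \frac{13687}{9} = \frac{104056}{9}$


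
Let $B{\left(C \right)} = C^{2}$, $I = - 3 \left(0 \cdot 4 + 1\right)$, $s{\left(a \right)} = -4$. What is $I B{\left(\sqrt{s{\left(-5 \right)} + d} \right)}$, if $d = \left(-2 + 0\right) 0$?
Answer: $12$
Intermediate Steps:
$d = 0$ ($d = \left(-2\right) 0 = 0$)
$I = -3$ ($I = - 3 \left(0 + 1\right) = \left(-3\right) 1 = -3$)
$I B{\left(\sqrt{s{\left(-5 \right)} + d} \right)} = - 3 \left(\sqrt{-4 + 0}\right)^{2} = - 3 \left(\sqrt{-4}\right)^{2} = - 3 \left(2 i\right)^{2} = \left(-3\right) \left(-4\right) = 12$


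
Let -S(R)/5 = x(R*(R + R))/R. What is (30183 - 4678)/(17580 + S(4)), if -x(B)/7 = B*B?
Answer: 5101/5308 ≈ 0.96100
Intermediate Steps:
x(B) = -7*B² (x(B) = -7*B*B = -7*B²)
S(R) = 140*R³ (S(R) = -5*(-7*R²*(R + R)²)/R = -5*(-7*4*R⁴)/R = -5*(-28*R⁴)/R = -(-140)*R³ = 140*R³)
(30183 - 4678)/(17580 + S(4)) = (30183 - 4678)/(17580 + 140*4³) = 25505/(17580 + 140*64) = 25505/(17580 + 8960) = 25505/26540 = 25505*(1/26540) = 5101/5308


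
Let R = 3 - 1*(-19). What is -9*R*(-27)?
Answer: 5346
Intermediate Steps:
R = 22 (R = 3 + 19 = 22)
-9*R*(-27) = -9*22*(-27) = -198*(-27) = 5346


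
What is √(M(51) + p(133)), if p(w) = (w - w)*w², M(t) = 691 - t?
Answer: 8*√10 ≈ 25.298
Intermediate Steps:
p(w) = 0 (p(w) = 0*w² = 0)
√(M(51) + p(133)) = √((691 - 1*51) + 0) = √((691 - 51) + 0) = √(640 + 0) = √640 = 8*√10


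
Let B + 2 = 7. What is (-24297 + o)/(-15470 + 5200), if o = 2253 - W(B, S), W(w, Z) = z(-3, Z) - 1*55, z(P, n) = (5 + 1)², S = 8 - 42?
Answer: 4405/2054 ≈ 2.1446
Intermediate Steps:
B = 5 (B = -2 + 7 = 5)
S = -34
z(P, n) = 36 (z(P, n) = 6² = 36)
W(w, Z) = -19 (W(w, Z) = 36 - 1*55 = 36 - 55 = -19)
o = 2272 (o = 2253 - 1*(-19) = 2253 + 19 = 2272)
(-24297 + o)/(-15470 + 5200) = (-24297 + 2272)/(-15470 + 5200) = -22025/(-10270) = -22025*(-1/10270) = 4405/2054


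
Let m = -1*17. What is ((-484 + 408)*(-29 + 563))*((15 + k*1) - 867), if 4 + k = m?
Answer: 35429832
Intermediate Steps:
m = -17
k = -21 (k = -4 - 17 = -21)
((-484 + 408)*(-29 + 563))*((15 + k*1) - 867) = ((-484 + 408)*(-29 + 563))*((15 - 21*1) - 867) = (-76*534)*((15 - 21) - 867) = -40584*(-6 - 867) = -40584*(-873) = 35429832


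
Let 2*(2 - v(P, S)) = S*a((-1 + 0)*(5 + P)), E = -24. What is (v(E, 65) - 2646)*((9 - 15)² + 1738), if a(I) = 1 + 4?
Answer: -4978731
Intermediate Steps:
a(I) = 5
v(P, S) = 2 - 5*S/2 (v(P, S) = 2 - S*5/2 = 2 - 5*S/2)
(v(E, 65) - 2646)*((9 - 15)² + 1738) = ((2 - 5/2*65) - 2646)*((9 - 15)² + 1738) = ((2 - 325/2) - 2646)*((-6)² + 1738) = (-321/2 - 2646)*(36 + 1738) = -5613/2*1774 = -4978731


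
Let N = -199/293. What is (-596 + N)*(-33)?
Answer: 5769291/293 ≈ 19690.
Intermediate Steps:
N = -199/293 (N = -199*1/293 = -199/293 ≈ -0.67918)
(-596 + N)*(-33) = (-596 - 199/293)*(-33) = -174827/293*(-33) = 5769291/293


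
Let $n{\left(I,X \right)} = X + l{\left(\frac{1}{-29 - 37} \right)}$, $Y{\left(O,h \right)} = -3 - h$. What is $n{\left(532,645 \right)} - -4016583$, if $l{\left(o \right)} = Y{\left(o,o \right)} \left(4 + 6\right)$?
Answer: $\frac{132567539}{33} \approx 4.0172 \cdot 10^{6}$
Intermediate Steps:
$l{\left(o \right)} = -30 - 10 o$ ($l{\left(o \right)} = \left(-3 - o\right) \left(4 + 6\right) = \left(-3 - o\right) 10 = -30 - 10 o$)
$n{\left(I,X \right)} = - \frac{985}{33} + X$ ($n{\left(I,X \right)} = X - \left(30 + \frac{10}{-29 - 37}\right) = X - \left(30 + \frac{10}{-66}\right) = X - \frac{985}{33} = - \frac{985}{33} + X$)
$n{\left(532,645 \right)} - -4016583 = \left(- \frac{985}{33} + 645\right) - -4016583 = \frac{20300}{33} + 4016583 = \frac{132567539}{33}$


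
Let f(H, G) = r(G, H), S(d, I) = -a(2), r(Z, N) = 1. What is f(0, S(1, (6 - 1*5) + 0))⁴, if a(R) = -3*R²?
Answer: 1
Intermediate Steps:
S(d, I) = 12 (S(d, I) = -(-3)*2² = -(-3)*4 = -1*(-12) = 12)
f(H, G) = 1
f(0, S(1, (6 - 1*5) + 0))⁴ = 1⁴ = 1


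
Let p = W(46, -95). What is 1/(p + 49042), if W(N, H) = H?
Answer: 1/48947 ≈ 2.0430e-5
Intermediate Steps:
p = -95
1/(p + 49042) = 1/(-95 + 49042) = 1/48947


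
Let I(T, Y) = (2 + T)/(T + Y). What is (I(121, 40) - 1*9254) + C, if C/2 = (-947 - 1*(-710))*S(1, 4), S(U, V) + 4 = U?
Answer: -1260829/161 ≈ -7831.2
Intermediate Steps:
S(U, V) = -4 + U
I(T, Y) = (2 + T)/(T + Y)
C = 1422 (C = 2*((-947 - 1*(-710))*(-4 + 1)) = 2*((-947 + 710)*(-3)) = 2*(-237*(-3)) = 2*711 = 1422)
(I(121, 40) - 1*9254) + C = ((2 + 121)/(121 + 40) - 1*9254) + 1422 = (123/161 - 9254) + 1422 = -1489771/161 + 1422 = -1260829/161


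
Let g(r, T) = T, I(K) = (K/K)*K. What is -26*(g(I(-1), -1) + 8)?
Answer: -182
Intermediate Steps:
I(K) = K (I(K) = 1*K = K)
-26*(g(I(-1), -1) + 8) = -26*(-1 + 8) = -26*7 = -182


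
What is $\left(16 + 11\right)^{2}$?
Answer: $729$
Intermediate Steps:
$\left(16 + 11\right)^{2} = 27^{2} = 729$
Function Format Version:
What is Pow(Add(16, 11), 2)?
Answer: 729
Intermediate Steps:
Pow(Add(16, 11), 2) = Pow(27, 2) = 729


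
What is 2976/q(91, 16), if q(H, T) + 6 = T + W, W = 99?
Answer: 2976/109 ≈ 27.303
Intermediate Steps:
q(H, T) = 93 + T (q(H, T) = -6 + (T + 99) = -6 + (99 + T) = 93 + T)
2976/q(91, 16) = 2976/(93 + 16) = 2976/109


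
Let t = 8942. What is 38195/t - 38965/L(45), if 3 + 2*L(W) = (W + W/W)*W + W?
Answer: -154045555/4721376 ≈ -32.627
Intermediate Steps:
L(W) = -3/2 + W/2 + W*(1 + W)/2 (L(W) = -3/2 + ((W + W/W)*W + W)/2 = -3/2 + ((W + 1)*W + W)/2 = -3/2 + ((1 + W)*W + W)/2 = -3/2 + (W*(1 + W) + W)/2 = -3/2 + (W + W*(1 + W))/2 = -3/2 + (W/2 + W*(1 + W)/2) = -3/2 + W/2 + W*(1 + W)/2)
38195/t - 38965/L(45) = 38195/8942 - 38965/(-3/2 + 45 + (½)*45²) = 38195*(1/8942) - 38965/(-3/2 + 45 + (½)*2025) = 38195/8942 - 38965/(-3/2 + 45 + 2025/2) = 38195/8942 - 38965/1056 = -154045555/4721376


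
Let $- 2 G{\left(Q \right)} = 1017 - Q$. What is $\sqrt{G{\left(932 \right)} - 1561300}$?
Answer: $\frac{3 i \sqrt{693930}}{2} \approx 1249.5 i$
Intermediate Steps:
$G{\left(Q \right)} = - \frac{1017}{2} + \frac{Q}{2}$ ($G{\left(Q \right)} = - \frac{1017 - Q}{2} = - \frac{1017}{2} + \frac{Q}{2}$)
$\sqrt{G{\left(932 \right)} - 1561300} = \sqrt{\left(- \frac{1017}{2} + \frac{1}{2} \cdot 932\right) - 1561300} = \sqrt{\left(- \frac{1017}{2} + 466\right) - 1561300} = \sqrt{- \frac{85}{2} - 1561300} = \sqrt{- \frac{3122685}{2}} = \frac{3 i \sqrt{693930}}{2}$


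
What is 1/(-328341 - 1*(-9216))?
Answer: -1/319125 ≈ -3.1336e-6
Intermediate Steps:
1/(-328341 - 1*(-9216)) = 1/(-328341 + 9216) = 1/(-319125) = -1/319125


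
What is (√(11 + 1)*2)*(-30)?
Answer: -120*√3 ≈ -207.85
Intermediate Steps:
(√(11 + 1)*2)*(-30) = (√12*2)*(-30) = ((2*√3)*2)*(-30) = (4*√3)*(-30) = -120*√3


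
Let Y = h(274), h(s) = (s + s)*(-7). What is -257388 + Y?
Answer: -261224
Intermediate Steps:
h(s) = -14*s (h(s) = (2*s)*(-7) = -14*s)
Y = -3836 (Y = -14*274 = -3836)
-257388 + Y = -257388 - 3836 = -261224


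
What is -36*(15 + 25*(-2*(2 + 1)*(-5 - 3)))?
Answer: -43740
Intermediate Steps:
-36*(15 + 25*(-2*(2 + 1)*(-5 - 3))) = -36*(15 + 25*(-6*(-8))) = -36*(15 + 25*(-2*(-24))) = -36*(15 + 25*48) = -36*(15 + 1200) = -36*1215 = -43740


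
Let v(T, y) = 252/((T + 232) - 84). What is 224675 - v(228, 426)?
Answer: 21119387/94 ≈ 2.2467e+5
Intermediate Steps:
v(T, y) = 252/(148 + T) (v(T, y) = 252/((232 + T) - 84) = 252/(148 + T))
224675 - v(228, 426) = 224675 - 252/(148 + 228) = 224675 - 252/376 = 224675 - 1*63/94 = 224675 - 63/94 = 21119387/94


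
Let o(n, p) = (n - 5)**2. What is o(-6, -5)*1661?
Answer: 200981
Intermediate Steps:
o(n, p) = (-5 + n)**2
o(-6, -5)*1661 = (-5 - 6)**2*1661 = (-11)**2*1661 = 121*1661 = 200981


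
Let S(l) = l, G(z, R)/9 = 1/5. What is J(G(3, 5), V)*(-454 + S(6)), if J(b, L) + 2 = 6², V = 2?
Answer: -15232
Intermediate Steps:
G(z, R) = 9/5
J(b, L) = 34 (J(b, L) = -2 + 6² = -2 + 36 = 34)
J(G(3, 5), V)*(-454 + S(6)) = 34*(-454 + 6) = 34*(-448) = -15232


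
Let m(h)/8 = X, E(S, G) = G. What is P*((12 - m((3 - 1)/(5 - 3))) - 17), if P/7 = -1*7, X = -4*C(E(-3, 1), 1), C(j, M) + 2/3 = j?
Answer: -833/3 ≈ -277.67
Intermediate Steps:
C(j, M) = -⅔ + j
X = -4/3 (X = -4*(-⅔ + 1) = -4*⅓ = -4/3 ≈ -1.3333)
m(h) = -32/3 (m(h) = 8*(-4/3) = -32/3)
P = -49 (P = 7*(-1*7) = 7*(-7) = -49)
P*((12 - m((3 - 1)/(5 - 3))) - 17) = -49*((12 - 1*(-32/3)) - 17) = -49*((12 + 32/3) - 17) = -49*(68/3 - 17) = -49*17/3 = -833/3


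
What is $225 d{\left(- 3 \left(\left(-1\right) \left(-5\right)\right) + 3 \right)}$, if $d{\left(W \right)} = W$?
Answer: $-2700$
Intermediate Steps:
$225 d{\left(- 3 \left(\left(-1\right) \left(-5\right)\right) + 3 \right)} = 225 \left(- 3 \left(\left(-1\right) \left(-5\right)\right) + 3\right) = 225 \left(\left(-3\right) 5 + 3\right) = 225 \left(-15 + 3\right) = 225 \left(-12\right) = -2700$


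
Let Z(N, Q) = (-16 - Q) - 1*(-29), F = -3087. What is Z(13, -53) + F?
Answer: -3021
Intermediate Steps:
Z(N, Q) = 13 - Q (Z(N, Q) = (-16 - Q) + 29 = 13 - Q)
Z(13, -53) + F = (13 - 1*(-53)) - 3087 = (13 + 53) - 3087 = 66 - 3087 = -3021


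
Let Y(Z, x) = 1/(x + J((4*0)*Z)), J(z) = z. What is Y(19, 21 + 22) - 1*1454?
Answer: -62521/43 ≈ -1454.0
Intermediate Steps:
Y(Z, x) = 1/x (Y(Z, x) = 1/(x + (4*0)*Z) = 1/(x + 0*Z) = 1/(x + 0) = 1/x)
Y(19, 21 + 22) - 1*1454 = 1/(21 + 22) - 1*1454 = 1/43 - 1454 = -62521/43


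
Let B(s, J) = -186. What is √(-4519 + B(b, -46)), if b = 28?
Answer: I*√4705 ≈ 68.593*I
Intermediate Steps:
√(-4519 + B(b, -46)) = √(-4519 - 186) = √(-4705) = I*√4705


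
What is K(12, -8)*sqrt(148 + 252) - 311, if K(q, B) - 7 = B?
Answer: -331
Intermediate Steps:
K(q, B) = 7 + B
K(12, -8)*sqrt(148 + 252) - 311 = (7 - 8)*sqrt(148 + 252) - 311 = -sqrt(400) - 311 = -1*20 - 311 = -20 - 311 = -331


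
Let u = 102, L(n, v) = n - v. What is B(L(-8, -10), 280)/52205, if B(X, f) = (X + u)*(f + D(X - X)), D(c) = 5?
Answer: 5928/10441 ≈ 0.56776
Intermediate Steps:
B(X, f) = (5 + f)*(102 + X) (B(X, f) = (X + 102)*(f + 5) = (102 + X)*(5 + f) = (5 + f)*(102 + X))
B(L(-8, -10), 280)/52205 = (510 + 5*(-8 - 1*(-10)) + 102*280 + (-8 - 1*(-10))*280)/52205 = (510 + 5*(-8 + 10) + 28560 + (-8 + 10)*280)*(1/52205) = (510 + 5*2 + 28560 + 2*280)*(1/52205) = (510 + 10 + 28560 + 560)*(1/52205) = 29640*(1/52205) = 5928/10441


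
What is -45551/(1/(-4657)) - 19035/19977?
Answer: 1412580369268/6659 ≈ 2.1213e+8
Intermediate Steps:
-45551/(1/(-4657)) - 19035/19977 = -45551/(-1/4657) - 19035*1/19977 = -45551*(-4657) - 6345/6659 = 212131007 - 6345/6659 = 1412580369268/6659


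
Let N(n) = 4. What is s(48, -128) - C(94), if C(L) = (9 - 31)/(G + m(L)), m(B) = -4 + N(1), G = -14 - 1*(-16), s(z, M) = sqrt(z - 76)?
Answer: 11 + 2*I*sqrt(7) ≈ 11.0 + 5.2915*I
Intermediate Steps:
s(z, M) = sqrt(-76 + z)
G = 2 (G = -14 + 16 = 2)
m(B) = 0 (m(B) = -4 + 4 = 0)
C(L) = -11 (C(L) = (9 - 31)/(2 + 0) = -22/2 = -22*1/2 = -11)
s(48, -128) - C(94) = sqrt(-76 + 48) - 1*(-11) = sqrt(-28) + 11 = 2*I*sqrt(7) + 11 = 11 + 2*I*sqrt(7)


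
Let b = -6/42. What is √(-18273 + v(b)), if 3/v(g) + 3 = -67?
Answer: I*√89537910/70 ≈ 135.18*I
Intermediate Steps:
b = -⅐ (b = -6*1/42 = -⅐ ≈ -0.14286)
v(g) = -3/70 (v(g) = 3/(-3 - 67) = 3/(-70) = 3*(-1/70) = -3/70)
√(-18273 + v(b)) = √(-18273 - 3/70) = √(-1279113/70) = I*√89537910/70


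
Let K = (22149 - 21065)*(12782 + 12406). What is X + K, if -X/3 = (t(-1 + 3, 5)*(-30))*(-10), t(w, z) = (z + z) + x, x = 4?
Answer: 27291192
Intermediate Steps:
t(w, z) = 4 + 2*z (t(w, z) = (z + z) + 4 = 2*z + 4 = 4 + 2*z)
K = 27303792 (K = 1084*25188 = 27303792)
X = -12600 (X = -3*(4 + 2*5)*(-30)*(-10) = -3*(4 + 10)*(-30)*(-10) = -3*14*(-30)*(-10) = -(-1260)*(-10) = -3*4200 = -12600)
X + K = -12600 + 27303792 = 27291192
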